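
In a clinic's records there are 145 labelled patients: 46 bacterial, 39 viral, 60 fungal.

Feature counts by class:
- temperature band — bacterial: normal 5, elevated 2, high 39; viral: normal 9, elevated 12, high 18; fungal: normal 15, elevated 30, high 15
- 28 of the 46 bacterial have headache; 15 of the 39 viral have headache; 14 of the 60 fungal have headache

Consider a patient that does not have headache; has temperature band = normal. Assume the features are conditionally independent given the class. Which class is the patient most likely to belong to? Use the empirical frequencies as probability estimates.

fungal

bacterial: (46/145) × (5/46) × (18/46) ≈ 0.0134933
viral: (39/145) × (9/39) × (24/39) ≈ 0.0381963
fungal: (60/145) × (15/60) × (46/60) ≈ 0.0793103
Highest score → fungal.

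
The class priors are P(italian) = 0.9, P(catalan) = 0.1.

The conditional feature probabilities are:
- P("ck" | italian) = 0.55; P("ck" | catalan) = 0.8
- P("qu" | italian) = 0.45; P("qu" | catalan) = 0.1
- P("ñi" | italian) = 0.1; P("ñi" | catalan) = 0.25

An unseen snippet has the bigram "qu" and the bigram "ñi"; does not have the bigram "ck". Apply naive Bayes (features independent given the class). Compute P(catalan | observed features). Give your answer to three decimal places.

0.027

italian: 0.9 × (1−0.55) × 0.45 × 0.1 = 0.018225
catalan: 0.1 × (1−0.8) × 0.1 × 0.25 = 0.0005
P(catalan | x) = 0.0005 / 0.018725 ≈ 0.027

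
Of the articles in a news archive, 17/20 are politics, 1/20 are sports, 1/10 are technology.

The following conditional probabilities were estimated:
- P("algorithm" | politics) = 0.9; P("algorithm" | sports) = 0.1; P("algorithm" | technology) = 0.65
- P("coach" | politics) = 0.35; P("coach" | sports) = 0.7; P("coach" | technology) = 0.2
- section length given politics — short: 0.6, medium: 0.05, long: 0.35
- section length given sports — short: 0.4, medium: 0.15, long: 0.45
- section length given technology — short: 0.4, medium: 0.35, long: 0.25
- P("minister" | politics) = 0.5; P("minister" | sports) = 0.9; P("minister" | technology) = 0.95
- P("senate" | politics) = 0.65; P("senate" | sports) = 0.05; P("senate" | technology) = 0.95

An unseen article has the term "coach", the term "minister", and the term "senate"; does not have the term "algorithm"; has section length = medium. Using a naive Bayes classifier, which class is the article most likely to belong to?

technology

politics: 0.85 × (1−0.9) × 0.35 × 0.05 × 0.5 × 0.65 = 0.0004834375
sports: 0.05 × (1−0.1) × 0.7 × 0.15 × 0.9 × 0.05 = 0.000212625
technology: 0.1 × (1−0.65) × 0.2 × 0.35 × 0.95 × 0.95 = 0.002211125
Highest score → technology.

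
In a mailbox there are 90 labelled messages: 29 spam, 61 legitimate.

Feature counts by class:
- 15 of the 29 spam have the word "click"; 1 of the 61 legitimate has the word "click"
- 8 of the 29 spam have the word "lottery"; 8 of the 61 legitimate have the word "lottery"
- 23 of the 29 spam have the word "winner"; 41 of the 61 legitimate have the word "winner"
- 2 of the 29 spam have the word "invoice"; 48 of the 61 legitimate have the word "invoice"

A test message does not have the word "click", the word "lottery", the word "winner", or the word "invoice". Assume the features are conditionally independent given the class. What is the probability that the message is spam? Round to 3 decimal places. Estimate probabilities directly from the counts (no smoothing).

0.349

spam: (29/90) × (14/29) × (21/29) × (6/29) × (27/29) ≈ 0.0216983
legitimate: (61/90) × (60/61) × (53/61) × (20/61) × (13/61) ≈ 0.0404733
P(spam | x) = 0.0216983 / 0.0621716 ≈ 0.349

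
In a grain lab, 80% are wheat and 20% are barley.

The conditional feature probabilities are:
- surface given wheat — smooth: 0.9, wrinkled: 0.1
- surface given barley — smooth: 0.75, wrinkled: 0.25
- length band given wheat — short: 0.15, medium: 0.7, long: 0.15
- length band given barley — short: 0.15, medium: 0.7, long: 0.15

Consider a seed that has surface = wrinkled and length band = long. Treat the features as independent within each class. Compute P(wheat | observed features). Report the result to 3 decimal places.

0.615

wheat: 0.8 × 0.1 × 0.15 = 0.012
barley: 0.2 × 0.25 × 0.15 = 0.0075
P(wheat | x) = 0.012 / 0.0195 ≈ 0.615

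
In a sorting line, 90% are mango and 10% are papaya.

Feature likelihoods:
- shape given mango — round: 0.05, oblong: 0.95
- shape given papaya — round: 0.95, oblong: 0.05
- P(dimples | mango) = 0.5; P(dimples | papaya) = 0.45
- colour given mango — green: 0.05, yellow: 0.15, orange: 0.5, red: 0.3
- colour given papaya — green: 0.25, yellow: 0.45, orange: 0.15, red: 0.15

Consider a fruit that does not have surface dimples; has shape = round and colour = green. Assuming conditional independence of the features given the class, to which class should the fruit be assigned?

papaya

mango: 0.9 × 0.05 × (1−0.5) × 0.05 = 0.001125
papaya: 0.1 × 0.95 × (1−0.45) × 0.25 = 0.0130625
Highest score → papaya.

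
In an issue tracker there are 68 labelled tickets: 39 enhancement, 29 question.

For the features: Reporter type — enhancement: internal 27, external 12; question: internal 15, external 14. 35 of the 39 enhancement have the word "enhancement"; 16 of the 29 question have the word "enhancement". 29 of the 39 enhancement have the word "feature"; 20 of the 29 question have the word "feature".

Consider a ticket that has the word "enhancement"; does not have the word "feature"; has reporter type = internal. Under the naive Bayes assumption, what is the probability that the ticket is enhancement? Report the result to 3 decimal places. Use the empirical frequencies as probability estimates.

enhancement: (39/68) × (27/39) × (35/39) × (10/39) ≈ 0.0913679
question: (29/68) × (15/29) × (16/29) × (9/29) ≈ 0.0377702
P(enhancement | x) = 0.0913679 / 0.1291381 ≈ 0.708

0.708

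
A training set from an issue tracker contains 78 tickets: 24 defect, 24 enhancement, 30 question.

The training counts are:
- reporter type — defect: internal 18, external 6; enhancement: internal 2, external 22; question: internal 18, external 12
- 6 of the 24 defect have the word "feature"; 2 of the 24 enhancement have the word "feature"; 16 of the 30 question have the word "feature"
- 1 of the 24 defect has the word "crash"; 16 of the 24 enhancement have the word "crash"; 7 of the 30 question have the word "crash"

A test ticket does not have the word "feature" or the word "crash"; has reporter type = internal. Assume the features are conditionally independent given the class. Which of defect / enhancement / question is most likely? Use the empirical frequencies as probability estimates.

defect: (24/78) × (18/24) × (18/24) × (23/24) ≈ 0.165865
enhancement: (24/78) × (2/24) × (22/24) × (8/24) ≈ 0.00783476
question: (30/78) × (18/30) × (14/30) × (23/30) ≈ 0.0825641
Highest score → defect.

defect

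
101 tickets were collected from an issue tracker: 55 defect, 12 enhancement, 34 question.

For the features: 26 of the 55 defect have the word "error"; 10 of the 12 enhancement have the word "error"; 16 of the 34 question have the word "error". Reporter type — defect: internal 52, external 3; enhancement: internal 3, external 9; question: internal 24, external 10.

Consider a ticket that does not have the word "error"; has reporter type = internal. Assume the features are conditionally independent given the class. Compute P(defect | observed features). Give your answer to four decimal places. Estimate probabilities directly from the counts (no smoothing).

0.6749

defect: (55/101) × (29/55) × (52/55) ≈ 0.271467
enhancement: (12/101) × (2/12) × (3/12) ≈ 0.0049505
question: (34/101) × (18/34) × (24/34) ≈ 0.125801
P(defect | x) = 0.271467 / 0.4022185 ≈ 0.6749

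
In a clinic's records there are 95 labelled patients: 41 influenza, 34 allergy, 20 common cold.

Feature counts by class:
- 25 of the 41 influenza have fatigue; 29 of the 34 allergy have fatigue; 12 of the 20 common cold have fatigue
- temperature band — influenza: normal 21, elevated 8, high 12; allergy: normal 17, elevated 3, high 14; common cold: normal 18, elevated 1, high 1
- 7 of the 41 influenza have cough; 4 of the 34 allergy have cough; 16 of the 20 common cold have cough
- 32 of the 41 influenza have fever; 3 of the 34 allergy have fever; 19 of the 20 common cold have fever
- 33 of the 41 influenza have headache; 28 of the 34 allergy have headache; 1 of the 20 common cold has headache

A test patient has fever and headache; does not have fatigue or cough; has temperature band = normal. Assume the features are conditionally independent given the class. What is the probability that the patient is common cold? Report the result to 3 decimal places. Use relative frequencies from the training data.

influenza: (41/95) × (16/41) × (21/41) × (34/41) × (32/41) × (33/41) ≈ 0.044939
allergy: (34/95) × (5/34) × (17/34) × (30/34) × (3/34) × (28/34) ≈ 0.00168725
common cold: (20/95) × (8/20) × (18/20) × (4/20) × (19/20) × (1/20) = 0.00072
P(common cold | x) = 0.00072 / 0.04734625 ≈ 0.015

0.015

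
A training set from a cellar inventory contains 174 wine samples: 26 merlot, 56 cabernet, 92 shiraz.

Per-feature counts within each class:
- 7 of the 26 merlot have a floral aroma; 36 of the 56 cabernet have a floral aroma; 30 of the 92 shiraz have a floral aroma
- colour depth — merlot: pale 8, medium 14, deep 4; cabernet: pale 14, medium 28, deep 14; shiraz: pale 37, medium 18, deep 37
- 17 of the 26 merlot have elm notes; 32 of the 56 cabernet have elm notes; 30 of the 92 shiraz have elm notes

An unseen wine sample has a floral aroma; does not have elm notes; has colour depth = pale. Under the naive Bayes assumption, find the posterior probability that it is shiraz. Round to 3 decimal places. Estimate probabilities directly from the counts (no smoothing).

merlot: (26/174) × (7/26) × (8/26) × (9/26) ≈ 0.00428484
cabernet: (56/174) × (36/56) × (14/56) × (24/56) ≈ 0.0221675
shiraz: (92/174) × (30/92) × (37/92) × (62/92) ≈ 0.0467294
P(shiraz | x) = 0.0467294 / 0.07318174 ≈ 0.639

0.639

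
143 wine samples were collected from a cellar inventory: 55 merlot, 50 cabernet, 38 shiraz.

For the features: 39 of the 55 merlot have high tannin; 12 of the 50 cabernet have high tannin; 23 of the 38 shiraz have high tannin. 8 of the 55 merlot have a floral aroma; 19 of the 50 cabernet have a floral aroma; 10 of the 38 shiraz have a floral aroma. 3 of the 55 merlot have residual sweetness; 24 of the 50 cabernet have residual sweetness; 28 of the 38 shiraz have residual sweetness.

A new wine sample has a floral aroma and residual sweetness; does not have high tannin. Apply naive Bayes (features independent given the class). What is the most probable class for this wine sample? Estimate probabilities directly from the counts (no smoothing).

merlot: (55/143) × (16/55) × (8/55) × (3/55) ≈ 0.000887707
cabernet: (50/143) × (38/50) × (19/50) × (24/50) ≈ 0.0484699
shiraz: (38/143) × (15/38) × (10/38) × (28/38) ≈ 0.0203398
Highest score → cabernet.

cabernet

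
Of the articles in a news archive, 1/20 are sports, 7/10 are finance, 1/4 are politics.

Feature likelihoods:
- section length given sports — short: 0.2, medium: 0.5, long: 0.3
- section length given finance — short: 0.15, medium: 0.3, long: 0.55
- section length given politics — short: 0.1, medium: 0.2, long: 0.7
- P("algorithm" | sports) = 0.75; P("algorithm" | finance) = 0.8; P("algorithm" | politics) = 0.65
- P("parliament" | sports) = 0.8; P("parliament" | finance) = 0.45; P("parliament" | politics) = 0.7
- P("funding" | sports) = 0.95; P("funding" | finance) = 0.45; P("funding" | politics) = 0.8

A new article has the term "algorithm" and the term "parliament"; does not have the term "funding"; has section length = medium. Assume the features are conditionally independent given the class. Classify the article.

sports: 0.05 × 0.5 × 0.75 × 0.8 × (1−0.95) = 0.00075
finance: 0.7 × 0.3 × 0.8 × 0.45 × (1−0.45) = 0.04158
politics: 0.25 × 0.2 × 0.65 × 0.7 × (1−0.8) = 0.00455
Highest score → finance.

finance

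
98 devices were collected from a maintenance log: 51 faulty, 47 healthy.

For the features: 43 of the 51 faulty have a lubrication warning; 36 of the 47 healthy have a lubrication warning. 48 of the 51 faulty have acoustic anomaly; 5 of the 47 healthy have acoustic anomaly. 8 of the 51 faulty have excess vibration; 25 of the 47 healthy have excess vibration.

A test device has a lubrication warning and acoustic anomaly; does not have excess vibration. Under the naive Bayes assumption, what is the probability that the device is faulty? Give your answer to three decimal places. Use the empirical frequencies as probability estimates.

0.950

faulty: (51/98) × (43/51) × (48/51) × (43/51) ≈ 0.348186
healthy: (47/98) × (36/47) × (5/47) × (22/47) ≈ 0.0182925
P(faulty | x) = 0.348186 / 0.3664785 ≈ 0.950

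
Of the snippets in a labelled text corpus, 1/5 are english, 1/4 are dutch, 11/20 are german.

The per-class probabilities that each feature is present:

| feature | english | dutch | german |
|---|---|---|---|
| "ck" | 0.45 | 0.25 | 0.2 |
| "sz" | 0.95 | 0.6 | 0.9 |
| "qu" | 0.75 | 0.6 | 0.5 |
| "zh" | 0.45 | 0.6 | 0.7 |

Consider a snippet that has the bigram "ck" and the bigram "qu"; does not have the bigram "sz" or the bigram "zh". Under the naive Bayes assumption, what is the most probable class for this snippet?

dutch

english: 0.2 × 0.45 × (1−0.95) × 0.75 × (1−0.45) = 0.00185625
dutch: 0.25 × 0.25 × (1−0.6) × 0.6 × (1−0.6) = 0.006
german: 0.55 × 0.2 × (1−0.9) × 0.5 × (1−0.7) = 0.00165
Highest score → dutch.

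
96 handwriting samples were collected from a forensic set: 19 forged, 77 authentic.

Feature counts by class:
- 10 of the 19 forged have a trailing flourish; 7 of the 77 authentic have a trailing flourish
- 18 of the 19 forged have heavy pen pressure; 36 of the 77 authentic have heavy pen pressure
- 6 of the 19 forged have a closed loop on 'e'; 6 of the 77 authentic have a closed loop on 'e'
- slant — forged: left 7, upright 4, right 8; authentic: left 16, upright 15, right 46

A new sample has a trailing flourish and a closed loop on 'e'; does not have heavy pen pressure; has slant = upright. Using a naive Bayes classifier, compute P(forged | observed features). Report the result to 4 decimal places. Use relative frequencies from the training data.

0.3821

forged: (19/96) × (10/19) × (1/19) × (6/19) × (4/19) ≈ 0.000364485
authentic: (77/96) × (7/77) × (41/77) × (6/77) × (15/77) ≈ 0.00058936
P(forged | x) = 0.000364485 / 0.000953845 ≈ 0.3821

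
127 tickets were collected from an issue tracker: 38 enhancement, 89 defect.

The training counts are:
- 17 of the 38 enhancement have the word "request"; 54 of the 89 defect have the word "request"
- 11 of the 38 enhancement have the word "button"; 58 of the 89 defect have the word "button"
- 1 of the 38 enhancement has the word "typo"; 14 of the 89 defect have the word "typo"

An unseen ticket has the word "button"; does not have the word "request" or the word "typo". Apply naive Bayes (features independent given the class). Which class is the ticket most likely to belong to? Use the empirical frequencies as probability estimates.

defect

enhancement: (38/127) × (21/38) × (11/38) × (37/38) ≈ 0.0466061
defect: (89/127) × (35/89) × (58/89) × (75/89) ≈ 0.151347
Highest score → defect.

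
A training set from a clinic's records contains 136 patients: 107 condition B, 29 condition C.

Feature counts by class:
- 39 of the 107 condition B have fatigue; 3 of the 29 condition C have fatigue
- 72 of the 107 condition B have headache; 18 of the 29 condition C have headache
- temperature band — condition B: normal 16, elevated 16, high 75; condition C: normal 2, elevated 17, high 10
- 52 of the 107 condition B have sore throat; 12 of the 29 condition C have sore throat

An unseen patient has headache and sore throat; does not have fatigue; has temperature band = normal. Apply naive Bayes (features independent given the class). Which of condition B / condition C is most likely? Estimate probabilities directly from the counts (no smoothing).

condition B

condition B: (107/136) × (68/107) × (72/107) × (16/107) × (52/107) ≈ 0.0244498
condition C: (29/136) × (26/29) × (18/29) × (2/29) × (12/29) ≈ 0.00338629
Highest score → condition B.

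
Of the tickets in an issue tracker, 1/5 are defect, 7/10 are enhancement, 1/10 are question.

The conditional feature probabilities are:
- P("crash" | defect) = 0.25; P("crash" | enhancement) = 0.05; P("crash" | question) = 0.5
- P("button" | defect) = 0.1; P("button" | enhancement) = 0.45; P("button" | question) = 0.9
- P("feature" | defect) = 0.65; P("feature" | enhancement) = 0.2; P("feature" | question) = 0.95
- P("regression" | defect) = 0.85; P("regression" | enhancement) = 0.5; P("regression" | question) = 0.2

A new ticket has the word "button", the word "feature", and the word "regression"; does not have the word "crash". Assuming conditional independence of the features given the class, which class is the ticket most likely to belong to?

defect: 0.2 × (1−0.25) × 0.1 × 0.65 × 0.85 = 0.0082875
enhancement: 0.7 × (1−0.05) × 0.45 × 0.2 × 0.5 = 0.029925
question: 0.1 × (1−0.5) × 0.9 × 0.95 × 0.2 = 0.00855
Highest score → enhancement.

enhancement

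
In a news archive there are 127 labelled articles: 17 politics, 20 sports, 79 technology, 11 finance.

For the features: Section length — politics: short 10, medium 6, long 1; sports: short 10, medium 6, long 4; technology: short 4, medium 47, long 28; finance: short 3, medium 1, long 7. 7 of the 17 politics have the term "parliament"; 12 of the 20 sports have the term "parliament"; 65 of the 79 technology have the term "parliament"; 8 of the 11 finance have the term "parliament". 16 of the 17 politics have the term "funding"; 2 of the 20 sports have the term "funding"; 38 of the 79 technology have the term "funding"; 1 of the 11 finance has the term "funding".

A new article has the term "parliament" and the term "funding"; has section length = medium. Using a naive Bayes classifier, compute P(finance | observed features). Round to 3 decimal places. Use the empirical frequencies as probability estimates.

politics: (17/127) × (6/17) × (7/17) × (16/17) ≈ 0.0183091
sports: (20/127) × (6/20) × (12/20) × (2/20) ≈ 0.00283465
technology: (79/127) × (47/79) × (65/79) × (38/79) ≈ 0.146466
finance: (11/127) × (1/11) × (8/11) × (1/11) ≈ 0.000520596
P(finance | x) = 0.000520596 / 0.168130346 ≈ 0.003

0.003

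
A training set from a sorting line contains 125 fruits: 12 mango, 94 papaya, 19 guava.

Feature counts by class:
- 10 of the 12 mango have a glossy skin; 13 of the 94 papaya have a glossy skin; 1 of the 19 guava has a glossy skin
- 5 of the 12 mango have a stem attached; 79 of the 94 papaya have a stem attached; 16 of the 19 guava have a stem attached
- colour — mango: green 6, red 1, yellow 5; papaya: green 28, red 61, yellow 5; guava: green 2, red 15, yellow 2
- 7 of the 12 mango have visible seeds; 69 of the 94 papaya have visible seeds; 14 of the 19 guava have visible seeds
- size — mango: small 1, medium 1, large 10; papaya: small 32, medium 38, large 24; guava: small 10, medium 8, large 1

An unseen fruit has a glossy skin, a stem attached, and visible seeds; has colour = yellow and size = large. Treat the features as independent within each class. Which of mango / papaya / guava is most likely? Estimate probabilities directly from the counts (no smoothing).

mango

mango: (12/125) × (10/12) × (5/12) × (5/12) × (7/12) × (10/12) ≈ 0.00675154
papaya: (94/125) × (13/94) × (79/94) × (5/94) × (69/94) × (24/94) ≈ 0.000871323
guava: (19/125) × (1/19) × (16/19) × (2/19) × (14/19) × (1/19) ≈ 0.0000275013
Highest score → mango.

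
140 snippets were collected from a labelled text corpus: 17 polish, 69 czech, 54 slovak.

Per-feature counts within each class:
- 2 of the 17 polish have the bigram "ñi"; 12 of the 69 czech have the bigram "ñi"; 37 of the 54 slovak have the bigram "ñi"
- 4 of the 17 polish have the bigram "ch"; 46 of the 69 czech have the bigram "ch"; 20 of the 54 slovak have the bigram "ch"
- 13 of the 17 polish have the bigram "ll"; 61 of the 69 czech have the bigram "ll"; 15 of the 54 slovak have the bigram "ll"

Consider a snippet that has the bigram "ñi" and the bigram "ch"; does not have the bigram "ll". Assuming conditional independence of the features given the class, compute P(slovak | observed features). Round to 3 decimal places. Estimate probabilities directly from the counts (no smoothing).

polish: (17/140) × (2/17) × (4/17) × (4/17) ≈ 0.000790905
czech: (69/140) × (12/69) × (46/69) × (8/69) ≈ 0.00662526
slovak: (54/140) × (37/54) × (20/54) × (39/54) ≈ 0.0706937
P(slovak | x) = 0.0706937 / 0.078109865 ≈ 0.905

0.905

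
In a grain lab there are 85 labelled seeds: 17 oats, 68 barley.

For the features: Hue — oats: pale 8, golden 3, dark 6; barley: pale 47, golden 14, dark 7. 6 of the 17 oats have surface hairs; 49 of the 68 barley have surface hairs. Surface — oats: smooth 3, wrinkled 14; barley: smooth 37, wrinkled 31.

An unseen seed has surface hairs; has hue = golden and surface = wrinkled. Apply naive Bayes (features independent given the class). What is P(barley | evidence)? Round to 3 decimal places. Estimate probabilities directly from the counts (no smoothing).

oats: (17/85) × (3/17) × (6/17) × (14/17) ≈ 0.0102585
barley: (68/85) × (14/68) × (49/68) × (31/68) ≈ 0.0541065
P(barley | x) = 0.0541065 / 0.064365 ≈ 0.841

0.841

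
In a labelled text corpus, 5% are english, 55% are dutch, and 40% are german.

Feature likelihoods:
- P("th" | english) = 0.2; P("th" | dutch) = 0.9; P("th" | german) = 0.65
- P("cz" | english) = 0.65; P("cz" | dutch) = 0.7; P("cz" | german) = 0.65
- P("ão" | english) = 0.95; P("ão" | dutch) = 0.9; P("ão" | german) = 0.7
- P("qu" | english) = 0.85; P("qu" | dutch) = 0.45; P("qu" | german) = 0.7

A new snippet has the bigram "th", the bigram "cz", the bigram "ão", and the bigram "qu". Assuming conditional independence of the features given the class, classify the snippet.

dutch

english: 0.05 × 0.2 × 0.65 × 0.95 × 0.85 = 0.00524875
dutch: 0.55 × 0.9 × 0.7 × 0.9 × 0.45 = 0.1403325
german: 0.4 × 0.65 × 0.65 × 0.7 × 0.7 = 0.08281
Highest score → dutch.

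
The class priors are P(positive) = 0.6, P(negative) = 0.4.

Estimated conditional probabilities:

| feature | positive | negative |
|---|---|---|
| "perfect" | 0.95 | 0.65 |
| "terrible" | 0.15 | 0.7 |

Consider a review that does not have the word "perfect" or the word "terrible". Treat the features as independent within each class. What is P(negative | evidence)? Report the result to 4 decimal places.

positive: 0.6 × (1−0.95) × (1−0.15) = 0.0255
negative: 0.4 × (1−0.65) × (1−0.7) = 0.042
P(negative | x) = 0.042 / 0.0675 ≈ 0.6222

0.6222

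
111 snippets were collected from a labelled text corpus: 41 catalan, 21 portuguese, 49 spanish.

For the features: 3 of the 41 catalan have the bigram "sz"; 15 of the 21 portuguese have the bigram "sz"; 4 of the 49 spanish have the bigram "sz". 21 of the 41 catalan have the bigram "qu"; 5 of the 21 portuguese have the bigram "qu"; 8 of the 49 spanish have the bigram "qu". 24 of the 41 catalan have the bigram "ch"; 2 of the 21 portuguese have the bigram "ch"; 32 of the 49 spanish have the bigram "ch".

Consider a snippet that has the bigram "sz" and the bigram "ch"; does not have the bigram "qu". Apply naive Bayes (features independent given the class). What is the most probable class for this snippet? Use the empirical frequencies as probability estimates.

spanish

catalan: (41/111) × (3/41) × (20/41) × (24/41) ≈ 0.00771741
portuguese: (21/111) × (15/21) × (16/21) × (2/21) ≈ 0.00980572
spanish: (49/111) × (4/49) × (41/49) × (32/49) ≈ 0.0196915
Highest score → spanish.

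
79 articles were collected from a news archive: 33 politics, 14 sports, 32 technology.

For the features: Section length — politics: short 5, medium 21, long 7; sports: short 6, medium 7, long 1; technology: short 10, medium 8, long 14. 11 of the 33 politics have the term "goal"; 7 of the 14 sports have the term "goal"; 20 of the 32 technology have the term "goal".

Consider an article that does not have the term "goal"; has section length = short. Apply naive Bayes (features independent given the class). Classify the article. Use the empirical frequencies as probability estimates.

technology

politics: (33/79) × (5/33) × (22/33) ≈ 0.0421941
sports: (14/79) × (6/14) × (7/14) ≈ 0.0379747
technology: (32/79) × (10/32) × (12/32) ≈ 0.0474684
Highest score → technology.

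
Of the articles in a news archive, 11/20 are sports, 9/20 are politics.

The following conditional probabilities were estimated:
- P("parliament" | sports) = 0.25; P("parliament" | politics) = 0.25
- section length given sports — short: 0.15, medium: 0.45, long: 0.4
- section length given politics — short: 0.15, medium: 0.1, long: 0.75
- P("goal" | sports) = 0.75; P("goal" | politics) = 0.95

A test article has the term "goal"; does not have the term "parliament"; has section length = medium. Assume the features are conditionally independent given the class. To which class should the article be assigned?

sports

sports: 0.55 × (1−0.25) × 0.45 × 0.75 = 0.13921875
politics: 0.45 × (1−0.25) × 0.1 × 0.95 = 0.0320625
Highest score → sports.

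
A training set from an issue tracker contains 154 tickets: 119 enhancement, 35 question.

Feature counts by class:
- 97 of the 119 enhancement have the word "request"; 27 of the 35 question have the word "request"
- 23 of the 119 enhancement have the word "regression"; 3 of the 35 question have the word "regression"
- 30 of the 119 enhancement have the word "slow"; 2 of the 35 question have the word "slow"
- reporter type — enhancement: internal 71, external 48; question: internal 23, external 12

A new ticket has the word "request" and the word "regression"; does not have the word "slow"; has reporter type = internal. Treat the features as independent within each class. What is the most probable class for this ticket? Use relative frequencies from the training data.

enhancement

enhancement: (119/154) × (97/119) × (23/119) × (89/119) × (71/119) ≈ 0.0543233
question: (35/154) × (27/35) × (3/35) × (33/35) × (23/35) ≈ 0.00931112
Highest score → enhancement.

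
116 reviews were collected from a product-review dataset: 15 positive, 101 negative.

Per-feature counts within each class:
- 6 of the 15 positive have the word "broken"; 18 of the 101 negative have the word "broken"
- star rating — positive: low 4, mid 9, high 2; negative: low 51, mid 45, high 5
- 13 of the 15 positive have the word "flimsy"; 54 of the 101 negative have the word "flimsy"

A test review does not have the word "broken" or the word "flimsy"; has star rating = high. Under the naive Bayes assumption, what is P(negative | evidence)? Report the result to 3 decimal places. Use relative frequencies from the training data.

positive: (15/116) × (9/15) × (2/15) × (2/15) ≈ 0.00137931
negative: (101/116) × (83/101) × (5/101) × (47/101) ≈ 0.0164833
P(negative | x) = 0.0164833 / 0.01786261 ≈ 0.923

0.923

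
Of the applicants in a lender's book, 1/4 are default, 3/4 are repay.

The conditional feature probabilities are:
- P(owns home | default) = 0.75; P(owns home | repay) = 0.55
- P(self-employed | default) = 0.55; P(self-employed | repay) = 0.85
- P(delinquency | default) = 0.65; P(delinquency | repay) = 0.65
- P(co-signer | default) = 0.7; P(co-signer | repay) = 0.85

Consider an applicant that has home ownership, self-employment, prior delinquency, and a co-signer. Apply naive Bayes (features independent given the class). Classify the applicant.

repay

default: 0.25 × 0.75 × 0.55 × 0.65 × 0.7 = 0.046921875
repay: 0.75 × 0.55 × 0.85 × 0.65 × 0.85 = 0.1937203125
Highest score → repay.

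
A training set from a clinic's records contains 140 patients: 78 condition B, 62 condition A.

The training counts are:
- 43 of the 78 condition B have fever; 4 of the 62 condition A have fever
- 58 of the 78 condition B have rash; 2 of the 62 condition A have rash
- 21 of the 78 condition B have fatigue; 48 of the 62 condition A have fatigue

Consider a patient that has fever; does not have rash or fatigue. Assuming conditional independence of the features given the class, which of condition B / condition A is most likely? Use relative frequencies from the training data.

condition B: (78/140) × (43/78) × (20/78) × (57/78) ≈ 0.0575514
condition A: (62/140) × (4/62) × (60/62) × (14/62) ≈ 0.0062435
Highest score → condition B.

condition B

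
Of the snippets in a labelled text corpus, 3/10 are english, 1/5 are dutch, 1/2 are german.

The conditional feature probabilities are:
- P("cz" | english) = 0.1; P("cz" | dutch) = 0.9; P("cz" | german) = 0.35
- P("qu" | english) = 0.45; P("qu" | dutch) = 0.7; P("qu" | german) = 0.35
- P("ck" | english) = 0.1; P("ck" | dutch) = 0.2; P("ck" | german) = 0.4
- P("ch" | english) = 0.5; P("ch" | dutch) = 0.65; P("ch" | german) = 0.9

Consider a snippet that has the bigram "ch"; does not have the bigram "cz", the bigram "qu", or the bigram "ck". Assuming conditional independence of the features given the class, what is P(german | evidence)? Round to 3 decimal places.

english: 0.3 × (1−0.1) × (1−0.45) × (1−0.1) × 0.5 = 0.066825
dutch: 0.2 × (1−0.9) × (1−0.7) × (1−0.2) × 0.65 = 0.00312
german: 0.5 × (1−0.35) × (1−0.35) × (1−0.4) × 0.9 = 0.114075
P(german | x) = 0.114075 / 0.18402 ≈ 0.620

0.620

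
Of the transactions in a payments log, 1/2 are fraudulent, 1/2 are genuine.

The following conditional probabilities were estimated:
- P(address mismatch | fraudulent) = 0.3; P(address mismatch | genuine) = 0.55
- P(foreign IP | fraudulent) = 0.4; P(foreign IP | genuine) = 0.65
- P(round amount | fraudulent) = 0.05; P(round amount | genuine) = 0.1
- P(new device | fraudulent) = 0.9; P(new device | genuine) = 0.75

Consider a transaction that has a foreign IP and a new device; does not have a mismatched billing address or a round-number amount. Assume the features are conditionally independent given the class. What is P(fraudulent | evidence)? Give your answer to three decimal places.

0.548

fraudulent: 0.5 × (1−0.3) × 0.4 × (1−0.05) × 0.9 = 0.1197
genuine: 0.5 × (1−0.55) × 0.65 × (1−0.1) × 0.75 = 0.09871875
P(fraudulent | x) = 0.1197 / 0.21841875 ≈ 0.548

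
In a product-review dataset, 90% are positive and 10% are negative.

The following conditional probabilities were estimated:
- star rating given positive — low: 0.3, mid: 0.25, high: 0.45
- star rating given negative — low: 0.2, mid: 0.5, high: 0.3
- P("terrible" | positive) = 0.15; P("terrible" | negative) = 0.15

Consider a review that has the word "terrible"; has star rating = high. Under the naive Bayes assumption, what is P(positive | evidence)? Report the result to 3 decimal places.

positive: 0.9 × 0.45 × 0.15 = 0.06075
negative: 0.1 × 0.3 × 0.15 = 0.0045
P(positive | x) = 0.06075 / 0.06525 ≈ 0.931

0.931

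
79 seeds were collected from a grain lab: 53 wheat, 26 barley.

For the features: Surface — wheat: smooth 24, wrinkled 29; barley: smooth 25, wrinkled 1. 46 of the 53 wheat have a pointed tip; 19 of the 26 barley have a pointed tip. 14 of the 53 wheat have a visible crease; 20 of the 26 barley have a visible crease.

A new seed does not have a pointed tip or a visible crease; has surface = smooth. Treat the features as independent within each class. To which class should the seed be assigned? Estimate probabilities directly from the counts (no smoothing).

wheat: (53/79) × (24/53) × (7/53) × (39/53) ≈ 0.0295254
barley: (26/79) × (25/26) × (7/26) × (6/26) ≈ 0.0196614
Highest score → wheat.

wheat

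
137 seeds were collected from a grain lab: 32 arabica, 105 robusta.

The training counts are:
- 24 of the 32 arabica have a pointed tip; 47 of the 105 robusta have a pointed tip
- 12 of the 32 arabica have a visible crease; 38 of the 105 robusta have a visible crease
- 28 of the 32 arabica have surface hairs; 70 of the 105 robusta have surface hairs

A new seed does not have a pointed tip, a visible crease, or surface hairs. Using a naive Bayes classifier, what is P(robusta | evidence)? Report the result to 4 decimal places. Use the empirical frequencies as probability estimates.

arabica: (32/137) × (8/32) × (20/32) × (4/32) ≈ 0.00456204
robusta: (105/137) × (58/105) × (67/105) × (35/105) ≈ 0.0900475
P(robusta | x) = 0.0900475 / 0.09460954 ≈ 0.9518

0.9518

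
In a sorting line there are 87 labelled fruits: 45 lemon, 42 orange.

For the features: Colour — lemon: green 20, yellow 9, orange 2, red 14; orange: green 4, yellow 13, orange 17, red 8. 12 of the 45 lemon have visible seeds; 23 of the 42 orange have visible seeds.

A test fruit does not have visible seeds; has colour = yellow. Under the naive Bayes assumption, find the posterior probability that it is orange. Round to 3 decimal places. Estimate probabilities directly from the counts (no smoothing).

0.471

lemon: (45/87) × (9/45) × (33/45) ≈ 0.0758621
orange: (42/87) × (13/42) × (19/42) ≈ 0.0675972
P(orange | x) = 0.0675972 / 0.1434593 ≈ 0.471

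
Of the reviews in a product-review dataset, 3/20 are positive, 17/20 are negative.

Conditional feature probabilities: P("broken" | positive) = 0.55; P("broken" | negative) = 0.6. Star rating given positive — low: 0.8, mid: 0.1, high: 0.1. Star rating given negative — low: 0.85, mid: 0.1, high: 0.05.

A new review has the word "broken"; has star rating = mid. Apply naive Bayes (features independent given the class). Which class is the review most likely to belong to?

positive: 0.15 × 0.55 × 0.1 = 0.00825
negative: 0.85 × 0.6 × 0.1 = 0.051
Highest score → negative.

negative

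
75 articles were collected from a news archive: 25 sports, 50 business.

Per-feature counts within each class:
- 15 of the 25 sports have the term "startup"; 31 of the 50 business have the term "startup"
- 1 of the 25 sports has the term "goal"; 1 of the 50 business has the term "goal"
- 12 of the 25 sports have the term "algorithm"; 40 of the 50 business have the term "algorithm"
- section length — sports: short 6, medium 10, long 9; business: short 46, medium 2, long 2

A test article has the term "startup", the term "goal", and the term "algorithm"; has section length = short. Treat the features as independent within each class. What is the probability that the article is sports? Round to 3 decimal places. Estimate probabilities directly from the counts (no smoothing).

sports: (25/75) × (15/25) × (1/25) × (12/25) × (6/25) = 0.0009216
business: (50/75) × (31/50) × (1/50) × (40/50) × (46/50) ≈ 0.00608427
P(sports | x) = 0.0009216 / 0.00700587 ≈ 0.132

0.132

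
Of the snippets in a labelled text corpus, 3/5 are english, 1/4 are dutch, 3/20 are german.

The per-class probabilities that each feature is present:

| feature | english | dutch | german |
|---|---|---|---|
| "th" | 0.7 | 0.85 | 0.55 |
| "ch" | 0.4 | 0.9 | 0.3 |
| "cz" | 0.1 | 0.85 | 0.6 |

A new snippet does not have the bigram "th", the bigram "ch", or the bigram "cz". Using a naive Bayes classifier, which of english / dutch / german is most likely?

english

english: 0.6 × (1−0.7) × (1−0.4) × (1−0.1) = 0.0972
dutch: 0.25 × (1−0.85) × (1−0.9) × (1−0.85) = 0.0005625
german: 0.15 × (1−0.55) × (1−0.3) × (1−0.6) = 0.0189
Highest score → english.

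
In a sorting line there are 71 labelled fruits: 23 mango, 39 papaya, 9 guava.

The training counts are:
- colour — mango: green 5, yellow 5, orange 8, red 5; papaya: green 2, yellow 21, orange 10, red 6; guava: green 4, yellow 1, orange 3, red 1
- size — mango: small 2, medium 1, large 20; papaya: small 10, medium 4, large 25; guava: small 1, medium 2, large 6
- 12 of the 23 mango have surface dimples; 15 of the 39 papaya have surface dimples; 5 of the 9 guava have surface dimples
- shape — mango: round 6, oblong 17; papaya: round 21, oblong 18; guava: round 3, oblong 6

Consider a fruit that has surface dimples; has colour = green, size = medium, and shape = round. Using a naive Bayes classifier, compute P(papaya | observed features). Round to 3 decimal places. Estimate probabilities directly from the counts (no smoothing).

0.179

mango: (23/71) × (5/23) × (1/23) × (12/23) × (6/23) ≈ 0.000416736
papaya: (39/71) × (2/39) × (4/39) × (15/39) × (21/39) ≈ 0.00059834
guava: (9/71) × (4/9) × (2/9) × (5/9) × (3/9) ≈ 0.00231844
P(papaya | x) = 0.00059834 / 0.003333516 ≈ 0.179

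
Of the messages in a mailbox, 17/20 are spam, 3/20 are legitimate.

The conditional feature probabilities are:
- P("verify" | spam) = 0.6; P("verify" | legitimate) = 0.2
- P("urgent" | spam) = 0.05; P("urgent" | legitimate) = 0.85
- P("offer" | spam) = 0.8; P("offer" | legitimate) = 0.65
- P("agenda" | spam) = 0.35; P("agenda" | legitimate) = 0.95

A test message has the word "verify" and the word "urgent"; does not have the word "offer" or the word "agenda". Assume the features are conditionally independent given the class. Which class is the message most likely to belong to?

spam: 0.85 × 0.6 × 0.05 × (1−0.8) × (1−0.35) = 0.003315
legitimate: 0.15 × 0.2 × 0.85 × (1−0.65) × (1−0.95) = 0.00044625
Highest score → spam.

spam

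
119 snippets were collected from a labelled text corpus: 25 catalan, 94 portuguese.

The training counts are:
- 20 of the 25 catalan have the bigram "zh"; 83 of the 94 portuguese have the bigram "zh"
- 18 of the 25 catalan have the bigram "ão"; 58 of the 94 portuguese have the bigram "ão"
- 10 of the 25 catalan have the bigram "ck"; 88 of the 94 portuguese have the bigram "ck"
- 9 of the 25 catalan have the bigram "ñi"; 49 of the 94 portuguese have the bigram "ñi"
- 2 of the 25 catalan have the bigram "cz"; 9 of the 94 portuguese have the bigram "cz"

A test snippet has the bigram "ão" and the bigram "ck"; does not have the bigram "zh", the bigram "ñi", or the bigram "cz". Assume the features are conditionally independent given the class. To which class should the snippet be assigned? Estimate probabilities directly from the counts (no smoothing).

catalan: (25/119) × (5/25) × (18/25) × (10/25) × (16/25) × (23/25) ≈ 0.00712497
portuguese: (94/119) × (11/94) × (58/94) × (88/94) × (45/94) × (85/94) ≈ 0.0231141
Highest score → portuguese.

portuguese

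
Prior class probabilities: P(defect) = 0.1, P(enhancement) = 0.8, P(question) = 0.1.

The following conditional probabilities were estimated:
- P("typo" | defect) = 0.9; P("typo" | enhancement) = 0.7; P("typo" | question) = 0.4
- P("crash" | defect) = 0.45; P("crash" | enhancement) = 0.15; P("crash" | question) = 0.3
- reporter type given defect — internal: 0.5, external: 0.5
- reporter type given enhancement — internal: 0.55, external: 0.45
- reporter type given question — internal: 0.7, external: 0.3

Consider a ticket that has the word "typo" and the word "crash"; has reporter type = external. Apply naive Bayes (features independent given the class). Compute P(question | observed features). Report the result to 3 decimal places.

defect: 0.1 × 0.9 × 0.45 × 0.5 = 0.02025
enhancement: 0.8 × 0.7 × 0.15 × 0.45 = 0.0378
question: 0.1 × 0.4 × 0.3 × 0.3 = 0.0036
P(question | x) = 0.0036 / 0.06165 ≈ 0.058

0.058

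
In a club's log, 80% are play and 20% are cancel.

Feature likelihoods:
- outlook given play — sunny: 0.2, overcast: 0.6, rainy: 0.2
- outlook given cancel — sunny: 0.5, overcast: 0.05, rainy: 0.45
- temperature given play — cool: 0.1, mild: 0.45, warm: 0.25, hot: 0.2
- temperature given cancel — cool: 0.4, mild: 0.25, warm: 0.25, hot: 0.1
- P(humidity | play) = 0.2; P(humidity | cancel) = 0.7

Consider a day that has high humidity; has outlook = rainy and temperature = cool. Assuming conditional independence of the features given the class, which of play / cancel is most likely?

play: 0.8 × 0.2 × 0.1 × 0.2 = 0.0032
cancel: 0.2 × 0.45 × 0.4 × 0.7 = 0.0252
Highest score → cancel.

cancel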